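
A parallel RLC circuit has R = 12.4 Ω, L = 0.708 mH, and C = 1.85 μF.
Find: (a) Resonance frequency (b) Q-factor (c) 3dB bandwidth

Step 1 — Resonance: ω₀ = 1/√(LC) = 1/√(0.000708·1.85e-06) = 2.763e+04 rad/s.
Step 2 — f₀ = ω₀/(2π) = 4398 Hz.
Step 3 — Parallel Q: Q = R/(ω₀L) = 12.4/(2.763e+04·0.000708) = 0.6339.
Step 4 — Bandwidth: Δω = ω₀/Q = 4.359e+04 rad/s; BW = Δω/(2π) = 6938 Hz.

(a) f₀ = 4398 Hz  (b) Q = 0.6339  (c) BW = 6938 Hz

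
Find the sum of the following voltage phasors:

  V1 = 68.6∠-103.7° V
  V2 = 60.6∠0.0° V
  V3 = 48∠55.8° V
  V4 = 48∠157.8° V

Step 1 — Convert each phasor to rectangular form:
  V1 = 68.6·(cos(-103.7°) + j·sin(-103.7°)) = -16.25 - j66.65 V
  V2 = 60.6·(cos(0.0°) + j·sin(0.0°)) = 60.6 V
  V3 = 48·(cos(55.8°) + j·sin(55.8°)) = 26.98 + j39.7 V
  V4 = 48·(cos(157.8°) + j·sin(157.8°)) = -44.44 + j18.14 V
Step 2 — Sum components: V_total = 26.89 - j8.812 V.
Step 3 — Convert to polar: |V_total| = 28.3 V, ∠V_total = -18.1°.

V_total = 28.3∠-18.1° V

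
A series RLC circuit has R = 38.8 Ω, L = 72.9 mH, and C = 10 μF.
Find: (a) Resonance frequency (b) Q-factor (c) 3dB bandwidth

Step 1 — Resonance: ω₀ = 1/√(LC) = 1/√(0.0729·1e-05) = 1171 rad/s.
Step 2 — f₀ = ω₀/(2π) = 186.4 Hz.
Step 3 — Series Q: Q = ω₀L/R = 1171·0.0729/38.8 = 2.201.
Step 4 — Bandwidth: Δω = ω₀/Q = 532.2 rad/s; BW = Δω/(2π) = 84.71 Hz.

(a) f₀ = 186.4 Hz  (b) Q = 2.201  (c) BW = 84.71 Hz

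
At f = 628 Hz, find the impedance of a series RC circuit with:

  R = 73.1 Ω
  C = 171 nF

Step 1 — Angular frequency: ω = 2π·f = 2π·628 = 3946 rad/s.
Step 2 — Component impedances:
  R: Z = R = 73.1 Ω
  C: Z = 1/(jωC) = -j/(ω·C) = 0 - j1482 Ω
Step 3 — Series combination: Z_total = R + C = 73.1 - j1482 Ω = 1484∠-87.2° Ω.

Z = 73.1 - j1482 Ω = 1484∠-87.2° Ω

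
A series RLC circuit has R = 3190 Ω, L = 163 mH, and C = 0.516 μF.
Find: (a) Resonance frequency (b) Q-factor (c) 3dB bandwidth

Step 1 — Resonance: ω₀ = 1/√(LC) = 1/√(0.163·5.16e-07) = 3448 rad/s.
Step 2 — f₀ = ω₀/(2π) = 548.8 Hz.
Step 3 — Series Q: Q = ω₀L/R = 3448·0.163/3190 = 0.1762.
Step 4 — Bandwidth: Δω = ω₀/Q = 1.957e+04 rad/s; BW = Δω/(2π) = 3115 Hz.

(a) f₀ = 548.8 Hz  (b) Q = 0.1762  (c) BW = 3115 Hz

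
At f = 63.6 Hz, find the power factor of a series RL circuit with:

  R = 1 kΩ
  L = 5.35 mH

Step 1 — Angular frequency: ω = 2π·f = 2π·63.6 = 399.6 rad/s.
Step 2 — Component impedances:
  R: Z = R = 1000 Ω
  L: Z = jωL = j·399.6·0.00535 = 0 + j2.138 Ω
Step 3 — Series combination: Z_total = R + L = 1000 + j2.138 Ω = 1000∠0.1° Ω.
Step 4 — Power factor: PF = cos(φ) = Re(Z)/|Z| = 1000/1000 = 1.
Step 5 — Type: Im(Z) = 2.138 ⇒ lagging (phase φ = 0.1°).

PF = 1 (lagging, φ = 0.1°)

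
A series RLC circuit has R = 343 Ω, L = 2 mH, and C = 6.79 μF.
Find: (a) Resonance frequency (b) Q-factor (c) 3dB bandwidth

Step 1 — Resonance condition Im(Z)=0 gives ω₀ = 1/√(LC).
Step 2 — ω₀ = 1/√(0.002·6.79e-06) = 8581 rad/s.
Step 3 — f₀ = ω₀/(2π) = 1366 Hz.
Step 4 — Series Q: Q = ω₀L/R = 8581·0.002/343 = 0.05004.
Step 5 — 3dB bandwidth: Δω = ω₀/Q = 1.715e+05 rad/s; BW = Δω/(2π) = 2.73e+04 Hz.

(a) f₀ = 1366 Hz  (b) Q = 0.05004  (c) BW = 2.73e+04 Hz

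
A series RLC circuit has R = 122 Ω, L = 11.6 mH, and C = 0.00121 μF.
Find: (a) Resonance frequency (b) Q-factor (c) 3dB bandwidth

Step 1 — Resonance: ω₀ = 1/√(LC) = 1/√(0.0116·1.21e-09) = 2.669e+05 rad/s.
Step 2 — f₀ = ω₀/(2π) = 4.248e+04 Hz.
Step 3 — Series Q: Q = ω₀L/R = 2.669e+05·0.0116/122 = 25.38.
Step 4 — Bandwidth: Δω = ω₀/Q = 1.052e+04 rad/s; BW = Δω/(2π) = 1674 Hz.

(a) f₀ = 4.248e+04 Hz  (b) Q = 25.38  (c) BW = 1674 Hz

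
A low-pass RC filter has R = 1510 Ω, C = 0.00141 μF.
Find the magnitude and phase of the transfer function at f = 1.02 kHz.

Step 1 — Angular frequency: ω = 2π·1020 = 6409 rad/s.
Step 2 — Transfer function: H(jω) = 1/(1 + jωRC).
Step 3 — Denominator: 1 + jωRC = 1 + j·6409·1510·1.41e-09 = 1 + j0.01365.
Step 4 — H = 0.9998 - j0.01364.
Step 5 — Magnitude: |H| = 0.9999 (-0.0 dB); phase: φ = -0.8°.

|H| = 0.9999 (-0.0 dB), φ = -0.8°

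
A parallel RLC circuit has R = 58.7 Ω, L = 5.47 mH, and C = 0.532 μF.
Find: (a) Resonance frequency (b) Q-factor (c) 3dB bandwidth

Step 1 — Resonance: ω₀ = 1/√(LC) = 1/√(0.00547·5.32e-07) = 1.854e+04 rad/s.
Step 2 — f₀ = ω₀/(2π) = 2950 Hz.
Step 3 — Parallel Q: Q = R/(ω₀L) = 58.7/(1.854e+04·0.00547) = 0.5789.
Step 4 — Bandwidth: Δω = ω₀/Q = 3.202e+04 rad/s; BW = Δω/(2π) = 5096 Hz.

(a) f₀ = 2950 Hz  (b) Q = 0.5789  (c) BW = 5096 Hz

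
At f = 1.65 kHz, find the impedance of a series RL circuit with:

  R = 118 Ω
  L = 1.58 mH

Step 1 — Angular frequency: ω = 2π·f = 2π·1650 = 1.037e+04 rad/s.
Step 2 — Component impedances:
  R: Z = R = 118 Ω
  L: Z = jωL = j·1.037e+04·0.00158 = 0 + j16.38 Ω
Step 3 — Series combination: Z_total = R + L = 118 + j16.38 Ω = 119.1∠7.9° Ω.

Z = 118 + j16.38 Ω = 119.1∠7.9° Ω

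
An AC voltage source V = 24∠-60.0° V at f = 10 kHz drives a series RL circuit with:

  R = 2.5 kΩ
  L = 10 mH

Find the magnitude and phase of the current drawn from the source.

Step 1 — Angular frequency: ω = 2π·f = 2π·1e+04 = 6.283e+04 rad/s.
Step 2 — Component impedances:
  R: Z = R = 2500 Ω
  L: Z = jωL = j·6.283e+04·0.01 = 0 + j628.3 Ω
Step 3 — Series combination: Z_total = R + L = 2500 + j628.3 Ω = 2578∠14.1° Ω.
Step 4 — Source phasor: V = 24∠-60.0° V = 12 - j20.78 V.
Step 5 — Ohm's law: I = V / Z_total = (12 - j20.78) / (2500 + j628.3) = 0.002549 - j0.008955 A.
Step 6 — Convert to polar: |I| = 0.00931 A, ∠I = -74.1°.

I = 0.00931∠-74.1° A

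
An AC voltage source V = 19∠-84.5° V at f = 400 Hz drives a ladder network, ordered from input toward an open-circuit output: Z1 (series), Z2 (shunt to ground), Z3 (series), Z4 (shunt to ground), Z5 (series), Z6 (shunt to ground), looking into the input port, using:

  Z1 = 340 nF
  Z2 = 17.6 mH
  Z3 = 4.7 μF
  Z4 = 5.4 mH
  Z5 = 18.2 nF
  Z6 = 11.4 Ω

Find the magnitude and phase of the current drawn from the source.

Step 1 — Angular frequency: ω = 2π·f = 2π·400 = 2513 rad/s.
Step 2 — Component impedances:
  Z1: Z = 1/(jωC) = -j/(ω·C) = 0 - j1170 Ω
  Z2: Z = jωL = j·2513·0.0176 = 0 + j44.23 Ω
  Z3: Z = 1/(jωC) = -j/(ω·C) = 0 - j84.66 Ω
  Z4: Z = jωL = j·2513·0.0054 = 0 + j13.57 Ω
  Z5: Z = 1/(jωC) = -j/(ω·C) = 0 - j2.186e+04 Ω
  Z6: Z = R = 11.4 Ω
Step 3 — Ladder network (open output): work backward from the far end, alternating series and parallel combinations. Z_in = 1.194e-05 - j1053 Ω = 1053∠-90.0° Ω.
Step 4 — Source phasor: V = 19∠-84.5° V = 1.821 - j18.91 V.
Step 5 — Ohm's law: I = V / Z_total = (1.821 - j18.91) / (1.194e-05 - j1053) = 0.01796 + j0.001729 A.
Step 6 — Convert to polar: |I| = 0.01804 A, ∠I = 5.5°.

I = 0.01804∠5.5° A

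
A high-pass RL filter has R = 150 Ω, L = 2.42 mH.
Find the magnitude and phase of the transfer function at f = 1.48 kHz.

Step 1 — Angular frequency: ω = 2π·1480 = 9299 rad/s.
Step 2 — Transfer function: H(jω) = jωL/(R + jωL).
Step 3 — Numerator jωL = j·22.5; denominator R + jωL = 150 + j22.5.
Step 4 — H = 0.02201 + j0.1467.
Step 5 — Magnitude: |H| = 0.1484 (-16.6 dB); phase: φ = 81.5°.

|H| = 0.1484 (-16.6 dB), φ = 81.5°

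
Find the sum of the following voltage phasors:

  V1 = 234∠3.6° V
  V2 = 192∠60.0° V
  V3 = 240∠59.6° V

Step 1 — Convert each phasor to rectangular form:
  V1 = 234·(cos(3.6°) + j·sin(3.6°)) = 233.5 + j14.69 V
  V2 = 192·(cos(60.0°) + j·sin(60.0°)) = 96 + j166.3 V
  V3 = 240·(cos(59.6°) + j·sin(59.6°)) = 121.4 + j207 V
Step 2 — Sum components: V_total = 451 + j388 V.
Step 3 — Convert to polar: |V_total| = 594.9 V, ∠V_total = 40.7°.

V_total = 594.9∠40.7° V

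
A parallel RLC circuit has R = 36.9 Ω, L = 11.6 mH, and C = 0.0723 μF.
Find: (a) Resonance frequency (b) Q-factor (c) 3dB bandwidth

Step 1 — Resonance: ω₀ = 1/√(LC) = 1/√(0.0116·7.23e-08) = 3.453e+04 rad/s.
Step 2 — f₀ = ω₀/(2π) = 5496 Hz.
Step 3 — Parallel Q: Q = R/(ω₀L) = 36.9/(3.453e+04·0.0116) = 0.09212.
Step 4 — Bandwidth: Δω = ω₀/Q = 3.748e+05 rad/s; BW = Δω/(2π) = 5.966e+04 Hz.

(a) f₀ = 5496 Hz  (b) Q = 0.09212  (c) BW = 5.966e+04 Hz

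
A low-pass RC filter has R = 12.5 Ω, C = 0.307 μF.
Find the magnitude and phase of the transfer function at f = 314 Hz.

Step 1 — Angular frequency: ω = 2π·314 = 1973 rad/s.
Step 2 — Transfer function: H(jω) = 1/(1 + jωRC).
Step 3 — Denominator: 1 + jωRC = 1 + j·1973·12.5·3.07e-07 = 1 + j0.007571.
Step 4 — H = 0.9999 - j0.007571.
Step 5 — Magnitude: |H| = 1 (-0.0 dB); phase: φ = -0.4°.

|H| = 1 (-0.0 dB), φ = -0.4°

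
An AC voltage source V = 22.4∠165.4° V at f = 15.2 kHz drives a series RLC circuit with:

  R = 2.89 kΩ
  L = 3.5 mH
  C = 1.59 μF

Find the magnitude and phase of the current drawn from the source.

Step 1 — Angular frequency: ω = 2π·f = 2π·1.52e+04 = 9.55e+04 rad/s.
Step 2 — Component impedances:
  R: Z = R = 2890 Ω
  L: Z = jωL = j·9.55e+04·0.0035 = 0 + j334.3 Ω
  C: Z = 1/(jωC) = -j/(ω·C) = 0 - j6.585 Ω
Step 3 — Series combination: Z_total = R + L + C = 2890 + j327.7 Ω = 2909∠6.5° Ω.
Step 4 — Source phasor: V = 22.4∠165.4° V = -21.68 + j5.646 V.
Step 5 — Ohm's law: I = V / Z_total = (-21.68 + j5.646) / (2890 + j327.7) = -0.007187 + j0.002769 A.
Step 6 — Convert to polar: |I| = 0.007702 A, ∠I = 158.9°.

I = 0.007702∠158.9° A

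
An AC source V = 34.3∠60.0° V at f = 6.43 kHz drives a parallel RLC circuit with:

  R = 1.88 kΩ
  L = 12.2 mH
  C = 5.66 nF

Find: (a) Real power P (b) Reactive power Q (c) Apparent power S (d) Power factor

Step 1 — Angular frequency: ω = 2π·f = 2π·6430 = 4.04e+04 rad/s.
Step 2 — Component impedances:
  R: Z = R = 1880 Ω
  L: Z = jωL = j·4.04e+04·0.0122 = 0 + j492.9 Ω
  C: Z = 1/(jωC) = -j/(ω·C) = 0 - j4373 Ω
Step 3 — Parallel combination: 1/Z_total = 1/R + 1/L + 1/C; Z_total = 151 + j510.9 Ω = 532.7∠73.5° Ω.
Step 4 — Source phasor: V = 34.3∠60.0° V = 17.15 + j29.7 V.
Step 5 — Current: I = V / Z = 0.0626 - j0.01507 A = 0.06439∠-13.5° A.
Step 6 — Complex power: S = V·I* = 0.6258 + j2.118 VA.
Step 7 — Real power: P = Re(S) = 0.6258 W.
Step 8 — Reactive power: Q = Im(S) = 2.118 VAR.
Step 9 — Apparent power: |S| = 2.208 VA.
Step 10 — Power factor: PF = P/|S| = 0.2834 (lagging).

(a) P = 0.6258 W  (b) Q = 2.118 VAR  (c) S = 2.208 VA  (d) PF = 0.2834 (lagging)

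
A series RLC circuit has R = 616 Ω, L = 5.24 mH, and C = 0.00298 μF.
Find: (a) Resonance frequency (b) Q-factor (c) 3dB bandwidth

Step 1 — Resonance: ω₀ = 1/√(LC) = 1/√(0.00524·2.98e-09) = 2.531e+05 rad/s.
Step 2 — f₀ = ω₀/(2π) = 4.028e+04 Hz.
Step 3 — Series Q: Q = ω₀L/R = 2.531e+05·0.00524/616 = 2.153.
Step 4 — Bandwidth: Δω = ω₀/Q = 1.176e+05 rad/s; BW = Δω/(2π) = 1.871e+04 Hz.

(a) f₀ = 4.028e+04 Hz  (b) Q = 2.153  (c) BW = 1.871e+04 Hz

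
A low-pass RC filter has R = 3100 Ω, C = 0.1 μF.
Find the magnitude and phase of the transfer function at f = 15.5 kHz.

Step 1 — Angular frequency: ω = 2π·1.55e+04 = 9.739e+04 rad/s.
Step 2 — Transfer function: H(jω) = 1/(1 + jωRC).
Step 3 — Denominator: 1 + jωRC = 1 + j·9.739e+04·3100·1e-07 = 1 + j30.19.
Step 4 — H = 0.001096 - j0.03309.
Step 5 — Magnitude: |H| = 0.0331 (-29.6 dB); phase: φ = -88.1°.

|H| = 0.0331 (-29.6 dB), φ = -88.1°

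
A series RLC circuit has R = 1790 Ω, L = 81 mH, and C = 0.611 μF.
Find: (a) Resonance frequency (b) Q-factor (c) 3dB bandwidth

Step 1 — Resonance: ω₀ = 1/√(LC) = 1/√(0.081·6.11e-07) = 4495 rad/s.
Step 2 — f₀ = ω₀/(2π) = 715.4 Hz.
Step 3 — Series Q: Q = ω₀L/R = 4495·0.081/1790 = 0.2034.
Step 4 — Bandwidth: Δω = ω₀/Q = 2.21e+04 rad/s; BW = Δω/(2π) = 3517 Hz.

(a) f₀ = 715.4 Hz  (b) Q = 0.2034  (c) BW = 3517 Hz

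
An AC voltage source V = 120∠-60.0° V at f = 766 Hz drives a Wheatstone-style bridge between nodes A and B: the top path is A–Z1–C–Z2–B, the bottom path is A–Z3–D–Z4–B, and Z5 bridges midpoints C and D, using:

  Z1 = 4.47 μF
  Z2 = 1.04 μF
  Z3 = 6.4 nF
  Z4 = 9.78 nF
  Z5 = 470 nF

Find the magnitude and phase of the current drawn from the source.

Step 1 — Angular frequency: ω = 2π·f = 2π·766 = 4813 rad/s.
Step 2 — Component impedances:
  Z1: Z = 1/(jωC) = -j/(ω·C) = 0 - j46.48 Ω
  Z2: Z = 1/(jωC) = -j/(ω·C) = 0 - j199.8 Ω
  Z3: Z = 1/(jωC) = -j/(ω·C) = 0 - j3.246e+04 Ω
  Z4: Z = 1/(jωC) = -j/(ω·C) = 0 - j2.124e+04 Ω
  Z5: Z = 1/(jωC) = -j/(ω·C) = 0 - j442.1 Ω
Step 3 — Bridge requires nodal analysis (the Z5 bridge couples midpoints C and D, so the two paths cannot be reduced to a simple series/parallel combination). Setting node B to ground and injecting 1 A at node A, the 3-node admittance system at A, C, D solves to V_A = Z_AB = 0 - j244.4 Ω = 244.4∠-90.0° Ω.
Step 4 — Source phasor: V = 120∠-60.0° V = 60 - j103.9 V.
Step 5 — Ohm's law: I = V / Z_total = (60 - j103.9) / (0 - j244.4) = 0.4253 + j0.2455 A.
Step 6 — Convert to polar: |I| = 0.4911 A, ∠I = 30.0°.

I = 0.4911∠30.0° A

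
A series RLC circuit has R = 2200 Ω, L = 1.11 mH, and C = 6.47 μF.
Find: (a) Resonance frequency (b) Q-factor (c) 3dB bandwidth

Step 1 — Resonance condition Im(Z)=0 gives ω₀ = 1/√(LC).
Step 2 — ω₀ = 1/√(0.00111·6.47e-06) = 1.18e+04 rad/s.
Step 3 — f₀ = ω₀/(2π) = 1878 Hz.
Step 4 — Series Q: Q = ω₀L/R = 1.18e+04·0.00111/2200 = 0.005954.
Step 5 — 3dB bandwidth: Δω = ω₀/Q = 1.982e+06 rad/s; BW = Δω/(2π) = 3.154e+05 Hz.

(a) f₀ = 1878 Hz  (b) Q = 0.005954  (c) BW = 3.154e+05 Hz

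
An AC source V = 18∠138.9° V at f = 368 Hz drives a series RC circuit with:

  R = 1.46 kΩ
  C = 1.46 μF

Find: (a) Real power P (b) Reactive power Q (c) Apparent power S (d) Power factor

Step 1 — Angular frequency: ω = 2π·f = 2π·368 = 2312 rad/s.
Step 2 — Component impedances:
  R: Z = R = 1460 Ω
  C: Z = 1/(jωC) = -j/(ω·C) = 0 - j296.2 Ω
Step 3 — Series combination: Z_total = R + C = 1460 - j296.2 Ω = 1490∠-11.5° Ω.
Step 4 — Source phasor: V = 18∠138.9° V = -13.56 + j11.83 V.
Step 5 — Current: I = V / Z = -0.0105 + j0.005974 A = 0.01208∠150.4° A.
Step 6 — Complex power: S = V·I* = 0.2131 - j0.04325 VA.
Step 7 — Real power: P = Re(S) = 0.2131 W.
Step 8 — Reactive power: Q = Im(S) = -0.04325 VAR.
Step 9 — Apparent power: |S| = 0.2175 VA.
Step 10 — Power factor: PF = P/|S| = 0.98 (leading).

(a) P = 0.2131 W  (b) Q = -0.04325 VAR  (c) S = 0.2175 VA  (d) PF = 0.98 (leading)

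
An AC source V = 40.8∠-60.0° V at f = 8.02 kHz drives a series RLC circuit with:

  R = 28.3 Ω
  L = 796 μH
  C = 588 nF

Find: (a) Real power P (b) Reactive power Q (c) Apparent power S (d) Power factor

Step 1 — Angular frequency: ω = 2π·f = 2π·8020 = 5.039e+04 rad/s.
Step 2 — Component impedances:
  R: Z = R = 28.3 Ω
  L: Z = jωL = j·5.039e+04·0.000796 = 0 + j40.11 Ω
  C: Z = 1/(jωC) = -j/(ω·C) = 0 - j33.75 Ω
Step 3 — Series combination: Z_total = R + L + C = 28.3 + j6.362 Ω = 29.01∠12.7° Ω.
Step 4 — Source phasor: V = 40.8∠-60.0° V = 20.4 - j35.33 V.
Step 5 — Current: I = V / Z = 0.419 - j1.343 A = 1.407∠-72.7° A.
Step 6 — Complex power: S = V·I* = 55.99 + j12.59 VA.
Step 7 — Real power: P = Re(S) = 55.99 W.
Step 8 — Reactive power: Q = Im(S) = 12.59 VAR.
Step 9 — Apparent power: |S| = 57.39 VA.
Step 10 — Power factor: PF = P/|S| = 0.9757 (lagging).

(a) P = 55.99 W  (b) Q = 12.59 VAR  (c) S = 57.39 VA  (d) PF = 0.9757 (lagging)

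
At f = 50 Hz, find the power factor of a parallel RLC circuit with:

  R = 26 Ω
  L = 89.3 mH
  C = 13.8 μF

Step 1 — Angular frequency: ω = 2π·f = 2π·50 = 314.2 rad/s.
Step 2 — Component impedances:
  R: Z = R = 26 Ω
  L: Z = jωL = j·314.2·0.0893 = 0 + j28.05 Ω
  C: Z = 1/(jωC) = -j/(ω·C) = 0 - j230.7 Ω
Step 3 — Parallel combination: 1/Z_total = 1/R + 1/L + 1/C; Z_total = 15.64 + j12.73 Ω = 20.16∠39.1° Ω.
Step 4 — Power factor: PF = cos(φ) = Re(Z)/|Z| = 15.637/20.164 = 0.7755.
Step 5 — Type: Im(Z) = 12.73 ⇒ lagging (phase φ = 39.1°).

PF = 0.7755 (lagging, φ = 39.1°)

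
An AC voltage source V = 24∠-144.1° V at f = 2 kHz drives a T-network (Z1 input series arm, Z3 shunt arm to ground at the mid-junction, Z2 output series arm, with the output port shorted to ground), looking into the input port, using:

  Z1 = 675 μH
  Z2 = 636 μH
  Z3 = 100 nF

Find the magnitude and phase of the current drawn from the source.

Step 1 — Angular frequency: ω = 2π·f = 2π·2000 = 1.257e+04 rad/s.
Step 2 — Component impedances:
  Z1: Z = jωL = j·1.257e+04·0.000675 = 0 + j8.482 Ω
  Z2: Z = jωL = j·1.257e+04·0.000636 = 0 + j7.992 Ω
  Z3: Z = 1/(jωC) = -j/(ω·C) = 0 - j795.8 Ω
Step 3 — With the output port shorted to ground, the output series arm Z2 runs from the junction to ground; the shunt arm Z3 also runs from the junction to ground. They appear in parallel: Z3 || Z2 = 0 + j8.073 Ω.
Step 4 — Series with input arm Z1: Z_in = Z1 + (Z3 || Z2) = 0 + j16.56 Ω = 16.56∠90.0° Ω.
Step 5 — Source phasor: V = 24∠-144.1° V = -19.44 - j14.07 V.
Step 6 — Ohm's law: I = V / Z_total = (-19.44 - j14.07) / (0 + j16.56) = -0.85 + j1.174 A.
Step 7 — Convert to polar: |I| = 1.45 A, ∠I = 125.9°.

I = 1.45∠125.9° A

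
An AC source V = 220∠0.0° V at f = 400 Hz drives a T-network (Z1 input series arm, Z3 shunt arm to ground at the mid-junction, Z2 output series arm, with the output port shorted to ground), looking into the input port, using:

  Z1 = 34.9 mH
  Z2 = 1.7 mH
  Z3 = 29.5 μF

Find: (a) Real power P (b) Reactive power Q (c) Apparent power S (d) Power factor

Step 1 — Angular frequency: ω = 2π·f = 2π·400 = 2513 rad/s.
Step 2 — Component impedances:
  Z1: Z = jωL = j·2513·0.0349 = 0 + j87.71 Ω
  Z2: Z = jωL = j·2513·0.0017 = 0 + j4.273 Ω
  Z3: Z = 1/(jωC) = -j/(ω·C) = 0 - j13.49 Ω
Step 3 — With the output port shorted to ground, the output series arm Z2 runs from the junction to ground; the shunt arm Z3 also runs from the junction to ground. They appear in parallel: Z3 || Z2 = 0 + j6.254 Ω.
Step 4 — Series with input arm Z1: Z_in = Z1 + (Z3 || Z2) = 0 + j93.97 Ω = 93.97∠90.0° Ω.
Step 5 — Source phasor: V = 220∠0.0° V = 220 V.
Step 6 — Current: I = V / Z = 0 - j2.341 A = 2.341∠-90.0° A.
Step 7 — Complex power: S = V·I* = 0 + j515.1 VA.
Step 8 — Real power: P = Re(S) = 0 W.
Step 9 — Reactive power: Q = Im(S) = 515.1 VAR.
Step 10 — Apparent power: |S| = 515.1 VA.
Step 11 — Power factor: PF = P/|S| = 0 (lagging).

(a) P = 0 W  (b) Q = 515.1 VAR  (c) S = 515.1 VA  (d) PF = 0 (lagging)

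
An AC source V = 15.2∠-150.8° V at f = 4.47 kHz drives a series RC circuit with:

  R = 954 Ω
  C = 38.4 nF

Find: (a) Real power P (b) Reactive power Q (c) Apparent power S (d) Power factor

Step 1 — Angular frequency: ω = 2π·f = 2π·4470 = 2.809e+04 rad/s.
Step 2 — Component impedances:
  R: Z = R = 954 Ω
  C: Z = 1/(jωC) = -j/(ω·C) = 0 - j927.2 Ω
Step 3 — Series combination: Z_total = R + C = 954 - j927.2 Ω = 1330∠-44.2° Ω.
Step 4 — Source phasor: V = 15.2∠-150.8° V = -13.27 - j7.415 V.
Step 5 — Current: I = V / Z = -0.003267 - j0.01095 A = 0.01143∠-106.6° A.
Step 6 — Complex power: S = V·I* = 0.1245 - j0.121 VA.
Step 7 — Real power: P = Re(S) = 0.1245 W.
Step 8 — Reactive power: Q = Im(S) = -0.121 VAR.
Step 9 — Apparent power: |S| = 0.1737 VA.
Step 10 — Power factor: PF = P/|S| = 0.7171 (leading).

(a) P = 0.1245 W  (b) Q = -0.121 VAR  (c) S = 0.1737 VA  (d) PF = 0.7171 (leading)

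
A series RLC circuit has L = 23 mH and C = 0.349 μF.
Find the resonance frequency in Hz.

Step 1 — Resonance condition Im(Z)=0 gives ω₀ = 1/√(LC).
Step 2 — ω₀ = 1/√(0.023·3.49e-07) = 1.116e+04 rad/s.
Step 3 — f₀ = ω₀/(2π) = 1776 Hz.

f₀ = 1776 Hz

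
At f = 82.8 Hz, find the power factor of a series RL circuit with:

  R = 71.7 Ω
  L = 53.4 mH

Step 1 — Angular frequency: ω = 2π·f = 2π·82.8 = 520.2 rad/s.
Step 2 — Component impedances:
  R: Z = R = 71.7 Ω
  L: Z = jωL = j·520.2·0.0534 = 0 + j27.78 Ω
Step 3 — Series combination: Z_total = R + L = 71.7 + j27.78 Ω = 76.89∠21.2° Ω.
Step 4 — Power factor: PF = cos(φ) = Re(Z)/|Z| = 71.7/76.89 = 0.9325.
Step 5 — Type: Im(Z) = 27.78 ⇒ lagging (phase φ = 21.2°).

PF = 0.9325 (lagging, φ = 21.2°)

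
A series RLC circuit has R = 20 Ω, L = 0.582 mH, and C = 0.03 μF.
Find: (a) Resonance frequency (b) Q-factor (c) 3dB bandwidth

Step 1 — Resonance: ω₀ = 1/√(LC) = 1/√(0.000582·3e-08) = 2.393e+05 rad/s.
Step 2 — f₀ = ω₀/(2π) = 3.809e+04 Hz.
Step 3 — Series Q: Q = ω₀L/R = 2.393e+05·0.000582/20 = 6.964.
Step 4 — Bandwidth: Δω = ω₀/Q = 3.436e+04 rad/s; BW = Δω/(2π) = 5469 Hz.

(a) f₀ = 3.809e+04 Hz  (b) Q = 6.964  (c) BW = 5469 Hz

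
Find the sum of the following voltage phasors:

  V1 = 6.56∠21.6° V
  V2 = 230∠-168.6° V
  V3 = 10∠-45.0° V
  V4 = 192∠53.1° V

Step 1 — Convert each phasor to rectangular form:
  V1 = 6.56·(cos(21.6°) + j·sin(21.6°)) = 6.099 + j2.415 V
  V2 = 230·(cos(-168.6°) + j·sin(-168.6°)) = -225.5 - j45.46 V
  V3 = 10·(cos(-45.0°) + j·sin(-45.0°)) = 7.071 - j7.071 V
  V4 = 192·(cos(53.1°) + j·sin(53.1°)) = 115.3 + j153.5 V
Step 2 — Sum components: V_total = -97.01 + j103.4 V.
Step 3 — Convert to polar: |V_total| = 141.8 V, ∠V_total = 133.2°.

V_total = 141.8∠133.2° V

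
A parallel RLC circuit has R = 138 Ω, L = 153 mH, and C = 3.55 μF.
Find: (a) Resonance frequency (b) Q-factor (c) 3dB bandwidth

Step 1 — Resonance: ω₀ = 1/√(LC) = 1/√(0.153·3.55e-06) = 1357 rad/s.
Step 2 — f₀ = ω₀/(2π) = 216 Hz.
Step 3 — Parallel Q: Q = R/(ω₀L) = 138/(1357·0.153) = 0.6647.
Step 4 — Bandwidth: Δω = ω₀/Q = 2041 rad/s; BW = Δω/(2π) = 324.9 Hz.

(a) f₀ = 216 Hz  (b) Q = 0.6647  (c) BW = 324.9 Hz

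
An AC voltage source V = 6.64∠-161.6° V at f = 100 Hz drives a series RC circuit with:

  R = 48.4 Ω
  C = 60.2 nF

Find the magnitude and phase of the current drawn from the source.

Step 1 — Angular frequency: ω = 2π·f = 2π·100 = 628.3 rad/s.
Step 2 — Component impedances:
  R: Z = R = 48.4 Ω
  C: Z = 1/(jωC) = -j/(ω·C) = 0 - j2.644e+04 Ω
Step 3 — Series combination: Z_total = R + C = 48.4 - j2.644e+04 Ω = 2.644e+04∠-89.9° Ω.
Step 4 — Source phasor: V = 6.64∠-161.6° V = -6.301 - j2.096 V.
Step 5 — Ohm's law: I = V / Z_total = (-6.301 - j2.096) / (48.4 - j2.644e+04) = 7.884e-05 - j0.0002385 A.
Step 6 — Convert to polar: |I| = 0.0002512 A, ∠I = -71.7°.

I = 0.0002512∠-71.7° A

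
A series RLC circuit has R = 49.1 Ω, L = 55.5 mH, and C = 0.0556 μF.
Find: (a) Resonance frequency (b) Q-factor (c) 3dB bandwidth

Step 1 — Resonance: ω₀ = 1/√(LC) = 1/√(0.0555·5.56e-08) = 1.8e+04 rad/s.
Step 2 — f₀ = ω₀/(2π) = 2865 Hz.
Step 3 — Series Q: Q = ω₀L/R = 1.8e+04·0.0555/49.1 = 20.35.
Step 4 — Bandwidth: Δω = ω₀/Q = 884.7 rad/s; BW = Δω/(2π) = 140.8 Hz.

(a) f₀ = 2865 Hz  (b) Q = 20.35  (c) BW = 140.8 Hz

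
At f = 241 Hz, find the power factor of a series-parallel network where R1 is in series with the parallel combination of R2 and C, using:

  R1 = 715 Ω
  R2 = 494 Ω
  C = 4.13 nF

Step 1 — Angular frequency: ω = 2π·f = 2π·241 = 1514 rad/s.
Step 2 — Component impedances:
  R1: Z = R = 715 Ω
  R2: Z = R = 494 Ω
  C: Z = 1/(jωC) = -j/(ω·C) = 0 - j1.599e+05 Ω
Step 3 — Parallel branch: R2 || C = 1/(1/R2 + 1/C) = 494 - j1.526 Ω.
Step 4 — Series with R1: Z_total = R1 + (R2 || C) = 1209 - j1.526 Ω = 1209∠-0.1° Ω.
Step 5 — Power factor: PF = cos(φ) = Re(Z)/|Z| = 1209/1209 = 1.
Step 6 — Type: Im(Z) = -1.526 ⇒ leading (phase φ = -0.1°).

PF = 1 (leading, φ = -0.1°)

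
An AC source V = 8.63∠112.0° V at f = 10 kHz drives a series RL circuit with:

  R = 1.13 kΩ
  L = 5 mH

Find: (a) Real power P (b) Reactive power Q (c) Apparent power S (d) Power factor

Step 1 — Angular frequency: ω = 2π·f = 2π·1e+04 = 6.283e+04 rad/s.
Step 2 — Component impedances:
  R: Z = R = 1130 Ω
  L: Z = jωL = j·6.283e+04·0.005 = 0 + j314.2 Ω
Step 3 — Series combination: Z_total = R + L = 1130 + j314.2 Ω = 1173∠15.5° Ω.
Step 4 — Source phasor: V = 8.63∠112.0° V = -3.233 + j8.002 V.
Step 5 — Current: I = V / Z = -0.0008283 + j0.007311 A = 0.007358∠96.5° A.
Step 6 — Complex power: S = V·I* = 0.06118 + j0.01701 VA.
Step 7 — Real power: P = Re(S) = 0.06118 W.
Step 8 — Reactive power: Q = Im(S) = 0.01701 VAR.
Step 9 — Apparent power: |S| = 0.0635 VA.
Step 10 — Power factor: PF = P/|S| = 0.9635 (lagging).

(a) P = 0.06118 W  (b) Q = 0.01701 VAR  (c) S = 0.0635 VA  (d) PF = 0.9635 (lagging)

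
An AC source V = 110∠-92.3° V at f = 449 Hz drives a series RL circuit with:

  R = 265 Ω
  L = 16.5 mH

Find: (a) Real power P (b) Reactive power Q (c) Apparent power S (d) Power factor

Step 1 — Angular frequency: ω = 2π·f = 2π·449 = 2821 rad/s.
Step 2 — Component impedances:
  R: Z = R = 265 Ω
  L: Z = jωL = j·2821·0.0165 = 0 + j46.55 Ω
Step 3 — Series combination: Z_total = R + L = 265 + j46.55 Ω = 269.1∠10.0° Ω.
Step 4 — Source phasor: V = 110∠-92.3° V = -4.414 - j109.9 V.
Step 5 — Current: I = V / Z = -0.08683 - j0.3995 A = 0.4088∠-102.3° A.
Step 6 — Complex power: S = V·I* = 44.29 + j7.78 VA.
Step 7 — Real power: P = Re(S) = 44.29 W.
Step 8 — Reactive power: Q = Im(S) = 7.78 VAR.
Step 9 — Apparent power: |S| = 44.97 VA.
Step 10 — Power factor: PF = P/|S| = 0.9849 (lagging).

(a) P = 44.29 W  (b) Q = 7.78 VAR  (c) S = 44.97 VA  (d) PF = 0.9849 (lagging)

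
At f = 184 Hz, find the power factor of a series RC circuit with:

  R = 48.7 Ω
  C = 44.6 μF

Step 1 — Angular frequency: ω = 2π·f = 2π·184 = 1156 rad/s.
Step 2 — Component impedances:
  R: Z = R = 48.7 Ω
  C: Z = 1/(jωC) = -j/(ω·C) = 0 - j19.39 Ω
Step 3 — Series combination: Z_total = R + C = 48.7 - j19.39 Ω = 52.42∠-21.7° Ω.
Step 4 — Power factor: PF = cos(φ) = Re(Z)/|Z| = 48.7/52.42 = 0.929.
Step 5 — Type: Im(Z) = -19.39 ⇒ leading (phase φ = -21.7°).

PF = 0.929 (leading, φ = -21.7°)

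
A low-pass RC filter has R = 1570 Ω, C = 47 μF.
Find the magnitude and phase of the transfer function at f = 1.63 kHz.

Step 1 — Angular frequency: ω = 2π·1630 = 1.024e+04 rad/s.
Step 2 — Transfer function: H(jω) = 1/(1 + jωRC).
Step 3 — Denominator: 1 + jωRC = 1 + j·1.024e+04·1570·4.7e-05 = 1 + j755.7.
Step 4 — H = 1.751e-06 - j0.001323.
Step 5 — Magnitude: |H| = 0.001323 (-57.6 dB); phase: φ = -89.9°.

|H| = 0.001323 (-57.6 dB), φ = -89.9°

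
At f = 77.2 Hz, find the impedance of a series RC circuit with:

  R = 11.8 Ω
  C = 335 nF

Step 1 — Angular frequency: ω = 2π·f = 2π·77.2 = 485.1 rad/s.
Step 2 — Component impedances:
  R: Z = R = 11.8 Ω
  C: Z = 1/(jωC) = -j/(ω·C) = 0 - j6154 Ω
Step 3 — Series combination: Z_total = R + C = 11.8 - j6154 Ω = 6154∠-89.9° Ω.

Z = 11.8 - j6154 Ω = 6154∠-89.9° Ω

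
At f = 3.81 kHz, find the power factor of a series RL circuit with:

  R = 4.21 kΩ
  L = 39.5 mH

Step 1 — Angular frequency: ω = 2π·f = 2π·3810 = 2.394e+04 rad/s.
Step 2 — Component impedances:
  R: Z = R = 4210 Ω
  L: Z = jωL = j·2.394e+04·0.0395 = 0 + j945.6 Ω
Step 3 — Series combination: Z_total = R + L = 4210 + j945.6 Ω = 4315∠12.7° Ω.
Step 4 — Power factor: PF = cos(φ) = Re(Z)/|Z| = 4210/4315 = 0.9757.
Step 5 — Type: Im(Z) = 945.6 ⇒ lagging (phase φ = 12.7°).

PF = 0.9757 (lagging, φ = 12.7°)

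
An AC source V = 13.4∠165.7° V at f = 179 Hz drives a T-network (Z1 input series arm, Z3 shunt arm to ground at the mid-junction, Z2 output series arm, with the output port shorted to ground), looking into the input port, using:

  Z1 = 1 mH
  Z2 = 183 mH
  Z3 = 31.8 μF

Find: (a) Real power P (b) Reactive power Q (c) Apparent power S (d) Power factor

Step 1 — Angular frequency: ω = 2π·f = 2π·179 = 1125 rad/s.
Step 2 — Component impedances:
  Z1: Z = jωL = j·1125·0.001 = 0 + j1.125 Ω
  Z2: Z = jωL = j·1125·0.183 = 0 + j205.8 Ω
  Z3: Z = 1/(jωC) = -j/(ω·C) = 0 - j27.96 Ω
Step 3 — With the output port shorted to ground, the output series arm Z2 runs from the junction to ground; the shunt arm Z3 also runs from the junction to ground. They appear in parallel: Z3 || Z2 = 0 - j32.36 Ω.
Step 4 — Series with input arm Z1: Z_in = Z1 + (Z3 || Z2) = 0 - j31.23 Ω = 31.23∠-90.0° Ω.
Step 5 — Source phasor: V = 13.4∠165.7° V = -12.98 + j3.31 V.
Step 6 — Current: I = V / Z = -0.106 - j0.4158 A = 0.4291∠-104.3° A.
Step 7 — Complex power: S = V·I* = 0 - j5.749 VA.
Step 8 — Real power: P = Re(S) = 0 W.
Step 9 — Reactive power: Q = Im(S) = -5.749 VAR.
Step 10 — Apparent power: |S| = 5.749 VA.
Step 11 — Power factor: PF = P/|S| = 0 (leading).

(a) P = 0 W  (b) Q = -5.749 VAR  (c) S = 5.749 VA  (d) PF = 0 (leading)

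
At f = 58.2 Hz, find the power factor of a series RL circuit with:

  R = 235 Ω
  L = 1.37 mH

Step 1 — Angular frequency: ω = 2π·f = 2π·58.2 = 365.7 rad/s.
Step 2 — Component impedances:
  R: Z = R = 235 Ω
  L: Z = jωL = j·365.7·0.00137 = 0 + j0.501 Ω
Step 3 — Series combination: Z_total = R + L = 235 + j0.501 Ω = 235∠0.1° Ω.
Step 4 — Power factor: PF = cos(φ) = Re(Z)/|Z| = 235/235 = 1.
Step 5 — Type: Im(Z) = 0.501 ⇒ lagging (phase φ = 0.1°).

PF = 1 (lagging, φ = 0.1°)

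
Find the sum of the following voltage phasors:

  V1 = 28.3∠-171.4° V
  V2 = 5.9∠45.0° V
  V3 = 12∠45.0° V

Step 1 — Convert each phasor to rectangular form:
  V1 = 28.3·(cos(-171.4°) + j·sin(-171.4°)) = -27.98 - j4.232 V
  V2 = 5.9·(cos(45.0°) + j·sin(45.0°)) = 4.172 + j4.172 V
  V3 = 12·(cos(45.0°) + j·sin(45.0°)) = 8.485 + j8.485 V
Step 2 — Sum components: V_total = -15.32 + j8.425 V.
Step 3 — Convert to polar: |V_total| = 17.49 V, ∠V_total = 151.2°.

V_total = 17.49∠151.2° V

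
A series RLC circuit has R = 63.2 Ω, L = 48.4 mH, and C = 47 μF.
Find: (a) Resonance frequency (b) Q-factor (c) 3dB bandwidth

Step 1 — Resonance: ω₀ = 1/√(LC) = 1/√(0.0484·4.7e-05) = 663 rad/s.
Step 2 — f₀ = ω₀/(2π) = 105.5 Hz.
Step 3 — Series Q: Q = ω₀L/R = 663·0.0484/63.2 = 0.5078.
Step 4 — Bandwidth: Δω = ω₀/Q = 1306 rad/s; BW = Δω/(2π) = 207.8 Hz.

(a) f₀ = 105.5 Hz  (b) Q = 0.5078  (c) BW = 207.8 Hz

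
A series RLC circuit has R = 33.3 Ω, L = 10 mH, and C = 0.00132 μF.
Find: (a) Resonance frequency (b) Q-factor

Step 1 — Resonance condition Im(Z)=0 gives ω₀ = 1/√(LC).
Step 2 — ω₀ = 1/√(0.01·1.32e-09) = 2.752e+05 rad/s.
Step 3 — f₀ = ω₀/(2π) = 4.381e+04 Hz.
Step 4 — Series Q: Q = ω₀L/R = 2.752e+05·0.01/33.3 = 82.65.

(a) f₀ = 4.381e+04 Hz  (b) Q = 82.65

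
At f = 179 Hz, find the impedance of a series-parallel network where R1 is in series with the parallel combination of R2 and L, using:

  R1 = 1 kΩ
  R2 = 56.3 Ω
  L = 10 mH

Step 1 — Angular frequency: ω = 2π·f = 2π·179 = 1125 rad/s.
Step 2 — Component impedances:
  R1: Z = R = 1000 Ω
  R2: Z = R = 56.3 Ω
  L: Z = jωL = j·1125·0.01 = 0 + j11.25 Ω
Step 3 — Parallel branch: R2 || L = 1/(1/R2 + 1/L) = 2.161 + j10.82 Ω.
Step 4 — Series with R1: Z_total = R1 + (R2 || L) = 1002 + j10.82 Ω = 1002∠0.6° Ω.

Z = 1002 + j10.82 Ω = 1002∠0.6° Ω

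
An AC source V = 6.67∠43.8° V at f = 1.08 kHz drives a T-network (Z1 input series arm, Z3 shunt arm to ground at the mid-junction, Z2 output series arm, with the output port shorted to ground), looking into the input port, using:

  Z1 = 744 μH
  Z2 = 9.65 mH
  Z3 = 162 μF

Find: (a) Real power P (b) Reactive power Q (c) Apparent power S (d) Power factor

Step 1 — Angular frequency: ω = 2π·f = 2π·1080 = 6786 rad/s.
Step 2 — Component impedances:
  Z1: Z = jωL = j·6786·0.000744 = 0 + j5.049 Ω
  Z2: Z = jωL = j·6786·0.00965 = 0 + j65.48 Ω
  Z3: Z = 1/(jωC) = -j/(ω·C) = 0 - j0.9097 Ω
Step 3 — With the output port shorted to ground, the output series arm Z2 runs from the junction to ground; the shunt arm Z3 also runs from the junction to ground. They appear in parallel: Z3 || Z2 = 0 - j0.9225 Ω.
Step 4 — Series with input arm Z1: Z_in = Z1 + (Z3 || Z2) = 0 + j4.126 Ω = 4.126∠90.0° Ω.
Step 5 — Source phasor: V = 6.67∠43.8° V = 4.814 + j4.617 V.
Step 6 — Current: I = V / Z = 1.119 - j1.167 A = 1.617∠-46.2° A.
Step 7 — Complex power: S = V·I* = 0 + j10.78 VA.
Step 8 — Real power: P = Re(S) = 0 W.
Step 9 — Reactive power: Q = Im(S) = 10.78 VAR.
Step 10 — Apparent power: |S| = 10.78 VA.
Step 11 — Power factor: PF = P/|S| = 0 (lagging).

(a) P = 0 W  (b) Q = 10.78 VAR  (c) S = 10.78 VA  (d) PF = 0 (lagging)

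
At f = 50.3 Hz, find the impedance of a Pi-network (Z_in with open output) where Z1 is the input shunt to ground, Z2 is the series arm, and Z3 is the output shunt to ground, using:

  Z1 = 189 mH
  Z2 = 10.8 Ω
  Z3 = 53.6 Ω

Step 1 — Angular frequency: ω = 2π·f = 2π·50.3 = 316 rad/s.
Step 2 — Component impedances:
  Z1: Z = jωL = j·316·0.189 = 0 + j59.73 Ω
  Z2: Z = R = 10.8 Ω
  Z3: Z = R = 53.6 Ω
Step 3 — With open output, the series arm Z2 and the output shunt Z3 appear in series to ground: Z2 + Z3 = 64.4 Ω.
Step 4 — Parallel with input shunt Z1: Z_in = Z1 || (Z2 + Z3) = 29.78 + j32.11 Ω = 43.79∠47.2° Ω.

Z = 29.78 + j32.11 Ω = 43.79∠47.2° Ω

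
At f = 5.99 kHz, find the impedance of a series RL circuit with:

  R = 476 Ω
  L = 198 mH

Step 1 — Angular frequency: ω = 2π·f = 2π·5990 = 3.764e+04 rad/s.
Step 2 — Component impedances:
  R: Z = R = 476 Ω
  L: Z = jωL = j·3.764e+04·0.198 = 0 + j7452 Ω
Step 3 — Series combination: Z_total = R + L = 476 + j7452 Ω = 7467∠86.3° Ω.

Z = 476 + j7452 Ω = 7467∠86.3° Ω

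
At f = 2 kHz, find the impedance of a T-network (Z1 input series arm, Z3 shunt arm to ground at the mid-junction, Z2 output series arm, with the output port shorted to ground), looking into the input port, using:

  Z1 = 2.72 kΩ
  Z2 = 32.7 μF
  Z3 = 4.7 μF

Step 1 — Angular frequency: ω = 2π·f = 2π·2000 = 1.257e+04 rad/s.
Step 2 — Component impedances:
  Z1: Z = R = 2720 Ω
  Z2: Z = 1/(jωC) = -j/(ω·C) = 0 - j2.434 Ω
  Z3: Z = 1/(jωC) = -j/(ω·C) = 0 - j16.93 Ω
Step 3 — With the output port shorted to ground, the output series arm Z2 runs from the junction to ground; the shunt arm Z3 also runs from the junction to ground. They appear in parallel: Z3 || Z2 = 0 - j2.128 Ω.
Step 4 — Series with input arm Z1: Z_in = Z1 + (Z3 || Z2) = 2720 - j2.128 Ω = 2720∠-0.0° Ω.

Z = 2720 - j2.128 Ω = 2720∠-0.0° Ω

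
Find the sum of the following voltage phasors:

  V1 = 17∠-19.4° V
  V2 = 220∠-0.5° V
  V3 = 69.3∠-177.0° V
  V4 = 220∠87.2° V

Step 1 — Convert each phasor to rectangular form:
  V1 = 17·(cos(-19.4°) + j·sin(-19.4°)) = 16.03 - j5.647 V
  V2 = 220·(cos(-0.5°) + j·sin(-0.5°)) = 220 - j1.92 V
  V3 = 69.3·(cos(-177.0°) + j·sin(-177.0°)) = -69.21 - j3.627 V
  V4 = 220·(cos(87.2°) + j·sin(87.2°)) = 10.75 + j219.7 V
Step 2 — Sum components: V_total = 177.6 + j208.5 V.
Step 3 — Convert to polar: |V_total| = 273.9 V, ∠V_total = 49.6°.

V_total = 273.9∠49.6° V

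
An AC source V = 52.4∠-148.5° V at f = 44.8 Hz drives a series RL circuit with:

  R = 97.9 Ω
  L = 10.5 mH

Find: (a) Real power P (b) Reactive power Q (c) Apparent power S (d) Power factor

Step 1 — Angular frequency: ω = 2π·f = 2π·44.8 = 281.5 rad/s.
Step 2 — Component impedances:
  R: Z = R = 97.9 Ω
  L: Z = jωL = j·281.5·0.0105 = 0 + j2.956 Ω
Step 3 — Series combination: Z_total = R + L = 97.9 + j2.956 Ω = 97.94∠1.7° Ω.
Step 4 — Source phasor: V = 52.4∠-148.5° V = -44.68 - j27.38 V.
Step 5 — Current: I = V / Z = -0.4644 - j0.2656 A = 0.535∠-150.2° A.
Step 6 — Complex power: S = V·I* = 28.02 + j0.846 VA.
Step 7 — Real power: P = Re(S) = 28.02 W.
Step 8 — Reactive power: Q = Im(S) = 0.846 VAR.
Step 9 — Apparent power: |S| = 28.03 VA.
Step 10 — Power factor: PF = P/|S| = 0.9995 (lagging).

(a) P = 28.02 W  (b) Q = 0.846 VAR  (c) S = 28.03 VA  (d) PF = 0.9995 (lagging)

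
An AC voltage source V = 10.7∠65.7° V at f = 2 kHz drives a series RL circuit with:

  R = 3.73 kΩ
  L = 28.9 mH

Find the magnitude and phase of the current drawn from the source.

Step 1 — Angular frequency: ω = 2π·f = 2π·2000 = 1.257e+04 rad/s.
Step 2 — Component impedances:
  R: Z = R = 3730 Ω
  L: Z = jωL = j·1.257e+04·0.0289 = 0 + j363.2 Ω
Step 3 — Series combination: Z_total = R + L = 3730 + j363.2 Ω = 3748∠5.6° Ω.
Step 4 — Source phasor: V = 10.7∠65.7° V = 4.403 + j9.752 V.
Step 5 — Ohm's law: I = V / Z_total = (4.403 + j9.752) / (3730 + j363.2) = 0.001422 + j0.002476 A.
Step 6 — Convert to polar: |I| = 0.002855 A, ∠I = 60.1°.

I = 0.002855∠60.1° A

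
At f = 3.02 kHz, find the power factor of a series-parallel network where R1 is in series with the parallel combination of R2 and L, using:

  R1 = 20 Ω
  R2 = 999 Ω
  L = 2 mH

Step 1 — Angular frequency: ω = 2π·f = 2π·3020 = 1.898e+04 rad/s.
Step 2 — Component impedances:
  R1: Z = R = 20 Ω
  R2: Z = R = 999 Ω
  L: Z = jωL = j·1.898e+04·0.002 = 0 + j37.95 Ω
Step 3 — Parallel branch: R2 || L = 1/(1/R2 + 1/L) = 1.44 + j37.9 Ω.
Step 4 — Series with R1: Z_total = R1 + (R2 || L) = 21.44 + j37.9 Ω = 43.54∠60.5° Ω.
Step 5 — Power factor: PF = cos(φ) = Re(Z)/|Z| = 21.44/43.54 = 0.4924.
Step 6 — Type: Im(Z) = 37.9 ⇒ lagging (phase φ = 60.5°).

PF = 0.4924 (lagging, φ = 60.5°)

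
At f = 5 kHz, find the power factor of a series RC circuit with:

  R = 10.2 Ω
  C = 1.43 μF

Step 1 — Angular frequency: ω = 2π·f = 2π·5000 = 3.142e+04 rad/s.
Step 2 — Component impedances:
  R: Z = R = 10.2 Ω
  C: Z = 1/(jωC) = -j/(ω·C) = 0 - j22.26 Ω
Step 3 — Series combination: Z_total = R + C = 10.2 - j22.26 Ω = 24.49∠-65.4° Ω.
Step 4 — Power factor: PF = cos(φ) = Re(Z)/|Z| = 10.2/24.485 = 0.4166.
Step 5 — Type: Im(Z) = -22.26 ⇒ leading (phase φ = -65.4°).

PF = 0.4166 (leading, φ = -65.4°)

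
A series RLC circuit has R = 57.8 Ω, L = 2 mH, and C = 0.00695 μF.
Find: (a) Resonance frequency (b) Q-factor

Step 1 — Resonance condition Im(Z)=0 gives ω₀ = 1/√(LC).
Step 2 — ω₀ = 1/√(0.002·6.95e-09) = 2.682e+05 rad/s.
Step 3 — f₀ = ω₀/(2π) = 4.269e+04 Hz.
Step 4 — Series Q: Q = ω₀L/R = 2.682e+05·0.002/57.8 = 9.281.

(a) f₀ = 4.269e+04 Hz  (b) Q = 9.281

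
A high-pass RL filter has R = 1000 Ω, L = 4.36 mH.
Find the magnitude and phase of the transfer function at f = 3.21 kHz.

Step 1 — Angular frequency: ω = 2π·3210 = 2.017e+04 rad/s.
Step 2 — Transfer function: H(jω) = jωL/(R + jωL).
Step 3 — Numerator jωL = j·87.94; denominator R + jωL = 1000 + j87.94.
Step 4 — H = 0.007674 + j0.08726.
Step 5 — Magnitude: |H| = 0.0876 (-21.2 dB); phase: φ = 85.0°.

|H| = 0.0876 (-21.2 dB), φ = 85.0°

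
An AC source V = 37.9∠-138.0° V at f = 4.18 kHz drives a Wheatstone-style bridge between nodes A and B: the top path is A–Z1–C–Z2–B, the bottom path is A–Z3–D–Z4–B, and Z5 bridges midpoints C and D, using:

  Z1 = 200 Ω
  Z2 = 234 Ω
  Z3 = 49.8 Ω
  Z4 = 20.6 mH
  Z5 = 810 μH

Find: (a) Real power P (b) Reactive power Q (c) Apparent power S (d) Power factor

Step 1 — Angular frequency: ω = 2π·f = 2π·4180 = 2.626e+04 rad/s.
Step 2 — Component impedances:
  Z1: Z = R = 200 Ω
  Z2: Z = R = 234 Ω
  Z3: Z = R = 49.8 Ω
  Z4: Z = jωL = j·2.626e+04·0.0206 = 0 + j541 Ω
  Z5: Z = jωL = j·2.626e+04·0.00081 = 0 + j21.27 Ω
Step 3 — Bridge requires nodal analysis (the Z5 bridge couples midpoints C and D, so the two paths cannot be reduced to a simple series/parallel combination). Setting node B to ground and injecting 1 A at node A, the 3-node admittance system at A, C, D solves to V_A = Z_AB = 228 + j91.91 Ω = 245.8∠22.0° Ω.
Step 4 — Source phasor: V = 37.9∠-138.0° V = -28.17 - j25.36 V.
Step 5 — Current: I = V / Z = -0.1448 - j0.05285 A = 0.1542∠-160.0° A.
Step 6 — Complex power: S = V·I* = 5.42 + j2.185 VA.
Step 7 — Real power: P = Re(S) = 5.42 W.
Step 8 — Reactive power: Q = Im(S) = 2.185 VAR.
Step 9 — Apparent power: |S| = 5.843 VA.
Step 10 — Power factor: PF = P/|S| = 0.9275 (lagging).

(a) P = 5.42 W  (b) Q = 2.185 VAR  (c) S = 5.843 VA  (d) PF = 0.9275 (lagging)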